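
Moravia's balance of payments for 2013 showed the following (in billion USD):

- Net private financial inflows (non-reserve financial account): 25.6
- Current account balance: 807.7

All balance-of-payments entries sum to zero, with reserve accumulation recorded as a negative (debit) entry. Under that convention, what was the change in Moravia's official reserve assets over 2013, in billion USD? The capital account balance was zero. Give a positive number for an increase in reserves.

Official reserve transactions balance = -(807.7 + 25.6) = -833.3
An accumulation of reserves is recorded as a debit (negative entry), so the change in the stock of reserves is the negative of that balance.
Change in official reserves = -(-833.3) = 833.3

833.3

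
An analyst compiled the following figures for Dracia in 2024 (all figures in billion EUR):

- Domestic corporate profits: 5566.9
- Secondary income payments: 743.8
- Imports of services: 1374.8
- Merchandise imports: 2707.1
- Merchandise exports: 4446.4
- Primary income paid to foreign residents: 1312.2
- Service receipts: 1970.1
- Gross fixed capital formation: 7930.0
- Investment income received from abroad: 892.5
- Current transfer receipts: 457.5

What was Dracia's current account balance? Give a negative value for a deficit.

1628.6

Goods balance = 4446.4 - 2707.1 = 1739.3
Services balance = 1970.1 - 1374.8 = 595.3
Trade balance (goods + services) = 1739.3 + 595.3 = 2334.6
Net primary income = 892.5 - 1312.2 = -419.7
Net secondary income = 457.5 - 743.8 = -286.3
Current account = 2334.6 + (-419.7) + (-286.3) = 1628.6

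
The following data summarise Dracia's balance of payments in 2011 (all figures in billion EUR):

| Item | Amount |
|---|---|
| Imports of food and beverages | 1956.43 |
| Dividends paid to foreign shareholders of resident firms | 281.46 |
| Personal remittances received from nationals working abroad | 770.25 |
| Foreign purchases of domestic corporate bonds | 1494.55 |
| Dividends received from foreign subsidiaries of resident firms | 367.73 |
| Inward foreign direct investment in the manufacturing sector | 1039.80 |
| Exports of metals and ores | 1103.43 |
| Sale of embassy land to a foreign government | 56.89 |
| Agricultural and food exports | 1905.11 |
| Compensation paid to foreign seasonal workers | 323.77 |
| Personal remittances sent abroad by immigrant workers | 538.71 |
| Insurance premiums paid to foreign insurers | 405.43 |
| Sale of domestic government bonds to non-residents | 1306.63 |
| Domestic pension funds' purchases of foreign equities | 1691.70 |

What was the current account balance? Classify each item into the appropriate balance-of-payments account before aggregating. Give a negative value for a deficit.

640.72

Goods: 1103.43 + 1905.11 - 1956.43 = 1052.11
Services: -405.43
Primary income: -323.77 + 367.73 - 281.46 = -237.50
Secondary income: 770.25 - 538.71 = 231.54
Current account = 1052.11 + (-405.43) + (-237.50) + 231.54 = 640.72
(Excluded from the current account — financial account: foreign purchases of domestic corporate bonds 1494.55, inward foreign direct investment in the manufacturing sector 1039.80, sale of domestic government bonds to non-residents 1306.63, domestic pension funds' purchases of foreign equities 1691.70; capital account: sale of embassy land to a foreign government 56.89.)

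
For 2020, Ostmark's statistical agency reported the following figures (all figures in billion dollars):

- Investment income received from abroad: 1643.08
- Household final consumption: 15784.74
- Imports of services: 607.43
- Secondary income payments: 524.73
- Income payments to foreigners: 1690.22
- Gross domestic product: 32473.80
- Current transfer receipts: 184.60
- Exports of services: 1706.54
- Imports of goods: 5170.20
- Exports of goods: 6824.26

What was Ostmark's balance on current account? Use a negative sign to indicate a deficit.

2365.90

Goods balance = 6824.26 - 5170.20 = 1654.06
Services balance = 1706.54 - 607.43 = 1099.11
Trade balance (goods + services) = 1654.06 + 1099.11 = 2753.17
Net primary income = 1643.08 - 1690.22 = -47.14
Net secondary income = 184.60 - 524.73 = -340.13
Current account = 2753.17 + (-47.14) + (-340.13) = 2365.90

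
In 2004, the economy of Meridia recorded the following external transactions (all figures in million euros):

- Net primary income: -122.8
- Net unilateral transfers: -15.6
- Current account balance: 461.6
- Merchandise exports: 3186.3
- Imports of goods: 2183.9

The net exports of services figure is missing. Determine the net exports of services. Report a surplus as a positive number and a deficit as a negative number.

Current account = goods balance + services balance + net primary income + net secondary income
Sum of the known components = 864.0
Net exports of services = CA - (known components) = 461.6 - 864.0 = -402.4

-402.4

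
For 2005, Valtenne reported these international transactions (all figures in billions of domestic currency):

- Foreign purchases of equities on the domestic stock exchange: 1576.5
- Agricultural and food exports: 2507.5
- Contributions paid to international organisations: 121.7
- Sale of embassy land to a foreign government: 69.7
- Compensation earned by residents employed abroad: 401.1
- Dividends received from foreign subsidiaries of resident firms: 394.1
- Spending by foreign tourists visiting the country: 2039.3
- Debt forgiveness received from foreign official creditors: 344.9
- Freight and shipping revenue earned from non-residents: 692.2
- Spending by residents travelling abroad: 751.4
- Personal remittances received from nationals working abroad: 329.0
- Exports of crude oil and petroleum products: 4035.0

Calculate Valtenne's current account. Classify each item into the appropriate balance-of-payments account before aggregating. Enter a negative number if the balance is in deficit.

Goods: 2507.5 + 4035.0 = 6542.5
Services: -751.4 + 2039.3 + 692.2 = 1980.1
Primary income: 394.1 + 401.1 = 795.2
Secondary income: -121.7 + 329.0 = 207.3
Current account = 6542.5 + 1980.1 + 795.2 + 207.3 = 9525.1
(Excluded from the current account — financial account: foreign purchases of equities on the domestic stock exchange 1576.5; capital account: sale of embassy land to a foreign government 69.7, debt forgiveness received from foreign official creditors 344.9.)

9525.1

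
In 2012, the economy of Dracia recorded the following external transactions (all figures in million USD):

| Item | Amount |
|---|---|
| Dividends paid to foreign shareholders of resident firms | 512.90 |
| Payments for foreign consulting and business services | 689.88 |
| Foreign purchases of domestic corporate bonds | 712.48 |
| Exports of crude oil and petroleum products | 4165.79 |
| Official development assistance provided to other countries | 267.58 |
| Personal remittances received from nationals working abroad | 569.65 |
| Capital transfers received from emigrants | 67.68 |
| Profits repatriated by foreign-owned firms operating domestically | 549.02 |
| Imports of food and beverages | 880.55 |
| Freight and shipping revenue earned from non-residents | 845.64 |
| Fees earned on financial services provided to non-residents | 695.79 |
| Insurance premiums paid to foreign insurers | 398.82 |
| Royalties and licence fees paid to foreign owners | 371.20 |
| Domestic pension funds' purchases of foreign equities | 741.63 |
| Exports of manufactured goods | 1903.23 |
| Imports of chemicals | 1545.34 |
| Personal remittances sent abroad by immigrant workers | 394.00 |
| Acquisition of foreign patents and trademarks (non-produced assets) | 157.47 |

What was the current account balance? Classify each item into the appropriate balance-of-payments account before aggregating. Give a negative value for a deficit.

2570.81

Goods: -1545.34 + 1903.23 - 880.55 + 4165.79 = 3643.13
Services: -689.88 - 398.82 + 845.64 - 371.20 + 695.79 = 81.53
Primary income: -512.90 - 549.02 = -1061.92
Secondary income: 569.65 - 267.58 - 394.00 = -91.93
Current account = 3643.13 + 81.53 + (-1061.92) + (-91.93) = 2570.81
(Excluded from the current account — financial account: foreign purchases of domestic corporate bonds 712.48, domestic pension funds' purchases of foreign equities 741.63; capital account: capital transfers received from emigrants 67.68, acquisition of foreign patents and trademarks (non-produced assets) 157.47.)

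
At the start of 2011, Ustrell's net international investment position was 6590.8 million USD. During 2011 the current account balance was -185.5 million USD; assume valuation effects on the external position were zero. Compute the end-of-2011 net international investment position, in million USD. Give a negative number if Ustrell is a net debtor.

With no valuation effects, change in NIIP = current account = -185.5
End-of-year NIIP = 6590.8 + (-185.5) = 6405.3

6405.3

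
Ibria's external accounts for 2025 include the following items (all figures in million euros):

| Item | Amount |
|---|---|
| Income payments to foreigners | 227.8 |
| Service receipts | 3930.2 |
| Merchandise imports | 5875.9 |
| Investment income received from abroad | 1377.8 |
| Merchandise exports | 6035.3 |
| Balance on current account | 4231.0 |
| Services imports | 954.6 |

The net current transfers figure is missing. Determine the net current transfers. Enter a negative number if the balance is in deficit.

-54.0

Current account = goods balance + services balance + net primary income + net secondary income
Sum of the known components = 4285.0
Net current transfers = CA - (known components) = 4231.0 - 4285.0 = -54.0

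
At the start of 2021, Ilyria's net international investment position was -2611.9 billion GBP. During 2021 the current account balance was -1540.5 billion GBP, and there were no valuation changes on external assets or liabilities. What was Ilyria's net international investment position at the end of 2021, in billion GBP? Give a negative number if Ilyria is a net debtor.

-4152.4

With no valuation effects, change in NIIP = current account = -1540.5
End-of-year NIIP = -2611.9 + (-1540.5) = -4152.4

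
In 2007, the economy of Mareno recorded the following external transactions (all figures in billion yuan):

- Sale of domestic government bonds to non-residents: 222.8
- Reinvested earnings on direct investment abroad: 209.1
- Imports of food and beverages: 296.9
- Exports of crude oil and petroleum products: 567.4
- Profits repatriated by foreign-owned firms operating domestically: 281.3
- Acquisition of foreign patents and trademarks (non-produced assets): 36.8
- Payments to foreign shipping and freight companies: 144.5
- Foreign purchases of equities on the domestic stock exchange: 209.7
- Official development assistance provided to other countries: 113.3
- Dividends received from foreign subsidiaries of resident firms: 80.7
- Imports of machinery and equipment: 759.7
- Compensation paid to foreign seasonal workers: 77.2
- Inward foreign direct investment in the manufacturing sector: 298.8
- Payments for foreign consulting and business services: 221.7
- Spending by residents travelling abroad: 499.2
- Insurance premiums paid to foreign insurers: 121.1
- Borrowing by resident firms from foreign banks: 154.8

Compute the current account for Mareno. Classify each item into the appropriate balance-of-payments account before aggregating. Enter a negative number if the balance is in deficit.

-1657.7

Goods: -759.7 - 296.9 + 567.4 = -489.2
Services: -144.5 - 121.1 - 221.7 - 499.2 = -986.5
Primary income: 80.7 - 77.2 + 209.1 - 281.3 = -68.7
Secondary income: -113.3
Current account = (-489.2) + (-986.5) + (-68.7) + (-113.3) = -1657.7
(Excluded from the current account — financial account: sale of domestic government bonds to non-residents 222.8, foreign purchases of equities on the domestic stock exchange 209.7, inward foreign direct investment in the manufacturing sector 298.8, borrowing by resident firms from foreign banks 154.8; capital account: acquisition of foreign patents and trademarks (non-produced assets) 36.8.)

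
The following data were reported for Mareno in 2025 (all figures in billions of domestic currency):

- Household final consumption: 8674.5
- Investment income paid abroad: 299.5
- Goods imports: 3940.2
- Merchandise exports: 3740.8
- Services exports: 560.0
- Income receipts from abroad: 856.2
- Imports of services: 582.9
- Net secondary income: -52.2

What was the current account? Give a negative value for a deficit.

282.2

Goods balance = 3740.8 - 3940.2 = -199.4
Services balance = 560.0 - 582.9 = -22.9
Trade balance (goods + services) = -199.4 + (-22.9) = -222.3
Net primary income = 856.2 - 299.5 = 556.7
Net secondary income = -52.2
Current account = -222.3 + 556.7 + (-52.2) = 282.2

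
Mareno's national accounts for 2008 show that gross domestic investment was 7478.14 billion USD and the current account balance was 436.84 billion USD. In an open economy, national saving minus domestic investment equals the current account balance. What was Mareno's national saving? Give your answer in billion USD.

7914.98

S - I = CA (net lending to the rest of the world).
S = I + CA = 7478.14 + 436.84 = 7914.98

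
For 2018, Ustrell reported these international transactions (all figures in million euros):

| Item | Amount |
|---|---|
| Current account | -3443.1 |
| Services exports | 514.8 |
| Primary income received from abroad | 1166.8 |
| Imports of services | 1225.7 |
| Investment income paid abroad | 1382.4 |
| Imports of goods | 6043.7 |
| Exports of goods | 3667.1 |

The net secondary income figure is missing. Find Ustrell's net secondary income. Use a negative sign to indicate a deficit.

-140.0

Current account = goods balance + services balance + net primary income + net secondary income
Sum of the known components = -3303.1
Net secondary income = CA - (known components) = -3443.1 - (-3303.1) = -140.0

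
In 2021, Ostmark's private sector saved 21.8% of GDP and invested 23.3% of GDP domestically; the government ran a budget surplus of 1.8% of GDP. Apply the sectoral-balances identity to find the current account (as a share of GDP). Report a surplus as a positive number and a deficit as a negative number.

0.3

By the sectoral-balances identity, CA = (S_private - I) + (T - G).
Private balance = 21.8 - 23.3 = -1.5
Government balance (T - G) = 1.8
CA = -1.5 + 1.8 = 0.3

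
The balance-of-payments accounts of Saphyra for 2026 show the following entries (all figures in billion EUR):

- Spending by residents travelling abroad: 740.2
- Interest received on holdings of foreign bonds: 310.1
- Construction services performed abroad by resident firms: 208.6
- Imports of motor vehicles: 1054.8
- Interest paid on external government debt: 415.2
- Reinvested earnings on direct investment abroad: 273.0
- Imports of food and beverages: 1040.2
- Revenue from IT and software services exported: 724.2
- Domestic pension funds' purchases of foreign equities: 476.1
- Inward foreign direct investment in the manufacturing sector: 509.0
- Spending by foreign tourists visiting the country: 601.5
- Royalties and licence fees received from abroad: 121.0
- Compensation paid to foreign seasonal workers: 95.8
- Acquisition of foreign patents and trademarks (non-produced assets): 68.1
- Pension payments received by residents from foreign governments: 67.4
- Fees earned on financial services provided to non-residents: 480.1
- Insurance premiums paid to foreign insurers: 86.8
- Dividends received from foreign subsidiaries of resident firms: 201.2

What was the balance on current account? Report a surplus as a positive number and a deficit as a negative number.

-445.9

Goods: -1040.2 - 1054.8 = -2095.0
Services: 601.5 + 121.0 - 740.2 + 480.1 - 86.8 + 208.6 + 724.2 = 1308.4
Primary income: -95.8 + 310.1 + 201.2 - 415.2 + 273.0 = 273.3
Secondary income: 67.4
Current account = (-2095.0) + 1308.4 + 273.3 + 67.4 = -445.9
(Excluded from the current account — financial account: domestic pension funds' purchases of foreign equities 476.1, inward foreign direct investment in the manufacturing sector 509.0; capital account: acquisition of foreign patents and trademarks (non-produced assets) 68.1.)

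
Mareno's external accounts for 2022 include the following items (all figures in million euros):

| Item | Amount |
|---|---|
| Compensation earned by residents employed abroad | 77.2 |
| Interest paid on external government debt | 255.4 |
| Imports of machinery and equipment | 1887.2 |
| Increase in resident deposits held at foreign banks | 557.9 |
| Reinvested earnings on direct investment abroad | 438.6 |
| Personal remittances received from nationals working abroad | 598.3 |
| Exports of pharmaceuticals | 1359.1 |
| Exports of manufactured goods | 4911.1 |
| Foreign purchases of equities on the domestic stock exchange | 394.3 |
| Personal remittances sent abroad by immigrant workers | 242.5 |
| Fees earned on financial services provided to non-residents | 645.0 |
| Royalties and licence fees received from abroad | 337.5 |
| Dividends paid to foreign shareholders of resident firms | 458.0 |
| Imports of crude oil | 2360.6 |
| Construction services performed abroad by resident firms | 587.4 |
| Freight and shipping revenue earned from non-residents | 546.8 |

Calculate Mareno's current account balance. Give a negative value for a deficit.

Goods: 1359.1 - 2360.6 - 1887.2 + 4911.1 = 2022.4
Services: 587.4 + 337.5 + 645.0 + 546.8 = 2116.7
Primary income: -255.4 + 438.6 + 77.2 - 458.0 = -197.6
Secondary income: -242.5 + 598.3 = 355.8
Current account = 2022.4 + 2116.7 + (-197.6) + 355.8 = 4297.3
(Excluded from the current account — financial account: increase in resident deposits held at foreign banks 557.9, foreign purchases of equities on the domestic stock exchange 394.3.)

4297.3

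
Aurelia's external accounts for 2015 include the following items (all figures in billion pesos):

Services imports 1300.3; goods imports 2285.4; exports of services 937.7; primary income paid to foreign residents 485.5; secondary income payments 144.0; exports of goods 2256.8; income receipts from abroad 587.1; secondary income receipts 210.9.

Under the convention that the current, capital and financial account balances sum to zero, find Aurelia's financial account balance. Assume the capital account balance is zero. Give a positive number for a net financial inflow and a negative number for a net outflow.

Goods balance = 2256.8 - 2285.4 = -28.6
Services balance = 937.7 - 1300.3 = -362.6
Trade balance (goods + services) = -28.6 + (-362.6) = -391.2
Net primary income = 587.1 - 485.5 = 101.6
Net secondary income = 210.9 - 144.0 = 66.9
Current account = -391.2 + 101.6 + 66.9 = -222.7
Financial account = -(-222.7) = 222.7

222.7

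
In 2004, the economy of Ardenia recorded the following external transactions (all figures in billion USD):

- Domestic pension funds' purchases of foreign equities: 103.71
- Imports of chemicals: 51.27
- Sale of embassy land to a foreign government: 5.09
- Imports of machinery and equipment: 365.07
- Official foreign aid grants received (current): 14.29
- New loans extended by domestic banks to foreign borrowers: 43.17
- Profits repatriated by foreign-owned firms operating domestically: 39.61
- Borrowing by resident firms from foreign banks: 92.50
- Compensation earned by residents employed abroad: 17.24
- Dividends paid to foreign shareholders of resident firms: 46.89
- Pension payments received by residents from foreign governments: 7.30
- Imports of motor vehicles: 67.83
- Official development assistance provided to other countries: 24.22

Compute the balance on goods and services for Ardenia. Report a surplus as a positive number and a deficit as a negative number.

-484.17

Goods: -365.07 - 51.27 - 67.83 = -484.17
Trade balance = -484.17 + 0.00 = -484.17
(Excluded from the trade balance — financial account: domestic pension funds' purchases of foreign equities 103.71, new loans extended by domestic banks to foreign borrowers 43.17, borrowing by resident firms from foreign banks 92.50; capital account: sale of embassy land to a foreign government 5.09; secondary income: official foreign aid grants received (current) 14.29, pension payments received by residents from foreign governments 7.30, official development assistance provided to other countries 24.22; primary income: profits repatriated by foreign-owned firms operating domestically 39.61, compensation earned by residents employed abroad 17.24, dividends paid to foreign shareholders of resident firms 46.89.)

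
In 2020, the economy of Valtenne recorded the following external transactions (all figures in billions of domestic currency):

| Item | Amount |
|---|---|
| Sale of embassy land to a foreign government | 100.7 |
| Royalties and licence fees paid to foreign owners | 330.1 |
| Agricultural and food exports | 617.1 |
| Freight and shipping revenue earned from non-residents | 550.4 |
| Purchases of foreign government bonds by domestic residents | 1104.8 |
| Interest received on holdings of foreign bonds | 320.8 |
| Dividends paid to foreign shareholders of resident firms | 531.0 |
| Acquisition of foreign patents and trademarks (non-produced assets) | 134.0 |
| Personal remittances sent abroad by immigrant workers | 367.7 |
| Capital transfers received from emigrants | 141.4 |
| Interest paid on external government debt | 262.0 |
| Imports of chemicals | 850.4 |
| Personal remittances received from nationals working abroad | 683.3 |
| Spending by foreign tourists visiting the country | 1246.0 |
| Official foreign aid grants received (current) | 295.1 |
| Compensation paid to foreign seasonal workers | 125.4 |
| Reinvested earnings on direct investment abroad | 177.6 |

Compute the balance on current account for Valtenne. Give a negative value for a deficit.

1423.7

Goods: 617.1 - 850.4 = -233.3
Services: 550.4 - 330.1 + 1246.0 = 1466.3
Primary income: -262.0 - 125.4 - 531.0 + 177.6 + 320.8 = -420.0
Secondary income: 683.3 - 367.7 + 295.1 = 610.7
Current account = (-233.3) + 1466.3 + (-420.0) + 610.7 = 1423.7
(Excluded from the current account — capital account: sale of embassy land to a foreign government 100.7, acquisition of foreign patents and trademarks (non-produced assets) 134.0, capital transfers received from emigrants 141.4; financial account: purchases of foreign government bonds by domestic residents 1104.8.)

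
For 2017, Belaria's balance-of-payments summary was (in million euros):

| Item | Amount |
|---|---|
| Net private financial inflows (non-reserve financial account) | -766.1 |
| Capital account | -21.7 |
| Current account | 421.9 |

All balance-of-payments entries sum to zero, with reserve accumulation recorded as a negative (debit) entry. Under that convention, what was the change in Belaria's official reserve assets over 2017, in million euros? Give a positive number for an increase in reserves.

Official reserve transactions balance = -(421.9 + (-21.7) + (-766.1)) = 365.9
An accumulation of reserves is recorded as a debit (negative entry), so the change in the stock of reserves is the negative of that balance.
Change in official reserves = -(365.9) = -365.9

-365.9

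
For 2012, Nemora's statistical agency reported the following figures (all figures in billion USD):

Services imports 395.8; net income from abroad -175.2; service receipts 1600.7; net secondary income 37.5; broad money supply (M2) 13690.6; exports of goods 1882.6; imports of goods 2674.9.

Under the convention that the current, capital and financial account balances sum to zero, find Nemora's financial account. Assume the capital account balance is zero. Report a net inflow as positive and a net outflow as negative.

-274.9

Goods balance = 1882.6 - 2674.9 = -792.3
Services balance = 1600.7 - 395.8 = 1204.9
Trade balance (goods + services) = -792.3 + 1204.9 = 412.6
Net primary income = -175.2
Net secondary income = 37.5
Current account = 412.6 + (-175.2) + 37.5 = 274.9
Financial account = -(274.9) = -274.9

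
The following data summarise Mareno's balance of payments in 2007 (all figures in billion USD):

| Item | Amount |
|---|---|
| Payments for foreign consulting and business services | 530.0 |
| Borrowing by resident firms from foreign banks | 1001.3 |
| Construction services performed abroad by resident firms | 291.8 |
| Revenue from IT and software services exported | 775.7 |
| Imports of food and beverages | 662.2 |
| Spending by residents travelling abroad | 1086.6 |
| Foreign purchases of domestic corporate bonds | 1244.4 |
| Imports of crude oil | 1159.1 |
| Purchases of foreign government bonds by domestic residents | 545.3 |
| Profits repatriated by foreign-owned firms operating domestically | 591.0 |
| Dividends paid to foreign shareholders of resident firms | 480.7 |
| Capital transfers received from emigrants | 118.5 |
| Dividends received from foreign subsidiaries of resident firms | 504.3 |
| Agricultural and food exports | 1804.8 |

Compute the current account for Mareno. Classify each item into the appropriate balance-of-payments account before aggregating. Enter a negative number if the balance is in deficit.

Goods: -662.2 - 1159.1 + 1804.8 = -16.5
Services: -530.0 + 291.8 - 1086.6 + 775.7 = -549.1
Primary income: -480.7 + 504.3 - 591.0 = -567.4
Current account = (-16.5) + (-549.1) + (-567.4) = -1133.0
(Excluded from the current account — financial account: borrowing by resident firms from foreign banks 1001.3, foreign purchases of domestic corporate bonds 1244.4, purchases of foreign government bonds by domestic residents 545.3; capital account: capital transfers received from emigrants 118.5.)

-1133.0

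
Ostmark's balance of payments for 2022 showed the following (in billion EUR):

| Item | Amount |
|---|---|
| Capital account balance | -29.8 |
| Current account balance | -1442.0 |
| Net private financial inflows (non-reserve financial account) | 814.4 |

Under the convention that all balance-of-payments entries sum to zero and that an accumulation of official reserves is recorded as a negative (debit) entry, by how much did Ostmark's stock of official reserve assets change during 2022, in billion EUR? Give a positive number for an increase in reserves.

Official reserve transactions balance = -((-1442.0) + (-29.8) + 814.4) = 657.4
An accumulation of reserves is recorded as a debit (negative entry), so the change in the stock of reserves is the negative of that balance.
Change in official reserves = -(657.4) = -657.4

-657.4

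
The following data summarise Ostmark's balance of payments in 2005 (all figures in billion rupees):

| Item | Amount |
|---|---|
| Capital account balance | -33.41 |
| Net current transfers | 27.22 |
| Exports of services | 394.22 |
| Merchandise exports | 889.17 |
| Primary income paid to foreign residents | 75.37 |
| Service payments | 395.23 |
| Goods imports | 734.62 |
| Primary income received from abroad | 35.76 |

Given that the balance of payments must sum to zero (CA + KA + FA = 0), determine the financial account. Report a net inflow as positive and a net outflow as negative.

-107.74

Goods balance = 889.17 - 734.62 = 154.55
Services balance = 394.22 - 395.23 = -1.01
Trade balance (goods + services) = 154.55 + (-1.01) = 153.54
Net primary income = 35.76 - 75.37 = -39.61
Net secondary income = 27.22
Current account = 153.54 + (-39.61) + 27.22 = 141.15
Financial account = -(141.15 + (-33.41)) = -107.74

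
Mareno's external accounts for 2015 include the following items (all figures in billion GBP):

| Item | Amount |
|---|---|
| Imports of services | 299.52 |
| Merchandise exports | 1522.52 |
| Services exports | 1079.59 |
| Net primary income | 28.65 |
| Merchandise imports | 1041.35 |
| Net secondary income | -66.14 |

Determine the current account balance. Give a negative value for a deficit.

Goods balance = 1522.52 - 1041.35 = 481.17
Services balance = 1079.59 - 299.52 = 780.07
Trade balance (goods + services) = 481.17 + 780.07 = 1261.24
Net primary income = 28.65
Net secondary income = -66.14
Current account = 1261.24 + 28.65 + (-66.14) = 1223.75

1223.75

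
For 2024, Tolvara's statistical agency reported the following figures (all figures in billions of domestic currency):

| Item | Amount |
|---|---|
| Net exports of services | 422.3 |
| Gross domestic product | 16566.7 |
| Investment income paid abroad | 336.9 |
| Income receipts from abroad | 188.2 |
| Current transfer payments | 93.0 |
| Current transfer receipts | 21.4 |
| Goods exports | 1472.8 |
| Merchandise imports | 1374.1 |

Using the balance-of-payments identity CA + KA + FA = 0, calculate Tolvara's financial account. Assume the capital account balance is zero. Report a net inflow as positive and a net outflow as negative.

Goods balance = 1472.8 - 1374.1 = 98.7
Services balance = 422.3
Trade balance (goods + services) = 98.7 + 422.3 = 521.0
Net primary income = 188.2 - 336.9 = -148.7
Net secondary income = 21.4 - 93.0 = -71.6
Current account = 521.0 + (-148.7) + (-71.6) = 300.7
Financial account = -(300.7) = -300.7

-300.7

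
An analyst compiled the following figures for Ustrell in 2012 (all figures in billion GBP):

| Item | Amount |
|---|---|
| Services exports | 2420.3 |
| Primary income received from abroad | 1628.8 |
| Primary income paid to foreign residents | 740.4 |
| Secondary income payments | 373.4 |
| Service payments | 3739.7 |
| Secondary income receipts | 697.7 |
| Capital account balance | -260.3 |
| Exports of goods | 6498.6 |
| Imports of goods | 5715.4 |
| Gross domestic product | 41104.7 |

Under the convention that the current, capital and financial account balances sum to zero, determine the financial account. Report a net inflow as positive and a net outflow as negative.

Goods balance = 6498.6 - 5715.4 = 783.2
Services balance = 2420.3 - 3739.7 = -1319.4
Trade balance (goods + services) = 783.2 + (-1319.4) = -536.2
Net primary income = 1628.8 - 740.4 = 888.4
Net secondary income = 697.7 - 373.4 = 324.3
Current account = -536.2 + 888.4 + 324.3 = 676.5
Financial account = -(676.5 + (-260.3)) = -416.2

-416.2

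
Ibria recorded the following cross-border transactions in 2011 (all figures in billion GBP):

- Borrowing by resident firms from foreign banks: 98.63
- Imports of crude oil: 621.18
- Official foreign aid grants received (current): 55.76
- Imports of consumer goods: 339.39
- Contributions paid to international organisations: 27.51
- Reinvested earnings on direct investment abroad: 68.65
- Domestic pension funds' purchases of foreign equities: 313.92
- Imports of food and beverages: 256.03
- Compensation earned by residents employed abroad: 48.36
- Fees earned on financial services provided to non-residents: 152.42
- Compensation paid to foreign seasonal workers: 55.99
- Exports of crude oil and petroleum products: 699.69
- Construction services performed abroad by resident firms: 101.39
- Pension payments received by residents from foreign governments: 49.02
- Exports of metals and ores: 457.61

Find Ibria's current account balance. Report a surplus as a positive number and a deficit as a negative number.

Goods: 457.61 - 339.39 + 699.69 - 256.03 - 621.18 = -59.30
Services: 152.42 + 101.39 = 253.81
Primary income: 68.65 - 55.99 + 48.36 = 61.02
Secondary income: -27.51 + 49.02 + 55.76 = 77.27
Current account = (-59.30) + 253.81 + 61.02 + 77.27 = 332.80
(Excluded from the current account — financial account: borrowing by resident firms from foreign banks 98.63, domestic pension funds' purchases of foreign equities 313.92.)

332.80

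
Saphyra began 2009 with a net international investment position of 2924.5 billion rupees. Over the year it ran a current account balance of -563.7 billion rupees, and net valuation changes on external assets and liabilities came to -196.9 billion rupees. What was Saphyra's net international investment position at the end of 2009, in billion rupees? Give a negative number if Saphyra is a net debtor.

Change in NIIP = current account + net valuation change = -563.7 + (-196.9) = -760.6
End-of-year NIIP = 2924.5 + (-760.6) = 2163.9

2163.9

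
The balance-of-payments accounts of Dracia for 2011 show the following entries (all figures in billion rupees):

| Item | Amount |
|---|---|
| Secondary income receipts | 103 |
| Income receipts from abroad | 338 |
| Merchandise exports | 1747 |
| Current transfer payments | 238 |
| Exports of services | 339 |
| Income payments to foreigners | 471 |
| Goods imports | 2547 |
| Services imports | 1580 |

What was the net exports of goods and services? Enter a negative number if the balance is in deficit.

Goods balance = 1747 - 2547 = -800
Services balance = 339 - 1580 = -1241
Trade balance (goods + services) = -800 + (-1241) = -2041

-2041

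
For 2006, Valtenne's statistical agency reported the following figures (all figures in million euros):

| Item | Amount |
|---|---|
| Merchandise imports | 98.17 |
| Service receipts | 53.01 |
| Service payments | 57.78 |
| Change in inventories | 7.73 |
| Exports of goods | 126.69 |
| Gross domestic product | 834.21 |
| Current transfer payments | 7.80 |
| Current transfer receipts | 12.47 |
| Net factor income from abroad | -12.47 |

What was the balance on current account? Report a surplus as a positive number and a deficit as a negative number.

15.95

Goods balance = 126.69 - 98.17 = 28.52
Services balance = 53.01 - 57.78 = -4.77
Trade balance (goods + services) = 28.52 + (-4.77) = 23.75
Net primary income = -12.47
Net secondary income = 12.47 - 7.80 = 4.67
Current account = 23.75 + (-12.47) + 4.67 = 15.95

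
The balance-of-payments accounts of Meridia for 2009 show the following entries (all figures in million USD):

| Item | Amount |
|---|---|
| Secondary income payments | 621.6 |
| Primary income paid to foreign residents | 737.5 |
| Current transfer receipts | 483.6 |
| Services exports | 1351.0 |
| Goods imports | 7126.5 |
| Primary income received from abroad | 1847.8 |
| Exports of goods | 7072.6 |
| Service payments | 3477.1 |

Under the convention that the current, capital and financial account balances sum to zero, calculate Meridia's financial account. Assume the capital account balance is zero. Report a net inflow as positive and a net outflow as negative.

Goods balance = 7072.6 - 7126.5 = -53.9
Services balance = 1351.0 - 3477.1 = -2126.1
Trade balance (goods + services) = -53.9 + (-2126.1) = -2180.0
Net primary income = 1847.8 - 737.5 = 1110.3
Net secondary income = 483.6 - 621.6 = -138.0
Current account = -2180.0 + 1110.3 + (-138.0) = -1207.7
Financial account = -(-1207.7) = 1207.7

1207.7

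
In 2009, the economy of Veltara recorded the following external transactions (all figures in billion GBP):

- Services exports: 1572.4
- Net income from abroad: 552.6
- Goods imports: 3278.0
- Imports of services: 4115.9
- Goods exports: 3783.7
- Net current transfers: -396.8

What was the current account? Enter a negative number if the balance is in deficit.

Goods balance = 3783.7 - 3278.0 = 505.7
Services balance = 1572.4 - 4115.9 = -2543.5
Trade balance (goods + services) = 505.7 + (-2543.5) = -2037.8
Net primary income = 552.6
Net secondary income = -396.8
Current account = -2037.8 + 552.6 + (-396.8) = -1882.0

-1882.0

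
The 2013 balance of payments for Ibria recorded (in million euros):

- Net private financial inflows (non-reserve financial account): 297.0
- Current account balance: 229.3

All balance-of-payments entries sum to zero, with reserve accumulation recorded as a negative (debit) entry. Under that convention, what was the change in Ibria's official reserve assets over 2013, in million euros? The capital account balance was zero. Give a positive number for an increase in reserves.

526.3

Official reserve transactions balance = -(229.3 + 297.0) = -526.3
An accumulation of reserves is recorded as a debit (negative entry), so the change in the stock of reserves is the negative of that balance.
Change in official reserves = -(-526.3) = 526.3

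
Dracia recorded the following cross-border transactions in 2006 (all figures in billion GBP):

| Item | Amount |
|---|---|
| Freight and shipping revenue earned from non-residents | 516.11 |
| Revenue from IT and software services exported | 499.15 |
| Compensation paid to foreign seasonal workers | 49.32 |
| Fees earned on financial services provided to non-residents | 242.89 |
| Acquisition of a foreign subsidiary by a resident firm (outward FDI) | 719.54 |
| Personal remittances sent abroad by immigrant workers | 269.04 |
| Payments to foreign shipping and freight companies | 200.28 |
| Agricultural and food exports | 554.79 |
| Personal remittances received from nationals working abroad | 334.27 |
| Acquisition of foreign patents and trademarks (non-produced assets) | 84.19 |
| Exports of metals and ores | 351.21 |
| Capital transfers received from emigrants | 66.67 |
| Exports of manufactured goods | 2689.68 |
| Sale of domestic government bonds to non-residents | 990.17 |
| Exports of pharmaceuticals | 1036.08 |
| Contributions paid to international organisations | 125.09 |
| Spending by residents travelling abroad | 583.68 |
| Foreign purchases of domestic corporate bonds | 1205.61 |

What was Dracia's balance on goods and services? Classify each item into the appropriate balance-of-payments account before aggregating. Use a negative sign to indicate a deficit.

5105.95

Goods: 1036.08 + 2689.68 + 351.21 + 554.79 = 4631.76
Services: -583.68 + 516.11 + 242.89 - 200.28 + 499.15 = 474.19
Trade balance = 4631.76 + 474.19 = 5105.95
(Excluded from the trade balance — primary income: compensation paid to foreign seasonal workers 49.32; financial account: acquisition of a foreign subsidiary by a resident firm (outward FDI) 719.54, sale of domestic government bonds to non-residents 990.17, foreign purchases of domestic corporate bonds 1205.61; secondary income: personal remittances sent abroad by immigrant workers 269.04, personal remittances received from nationals working abroad 334.27, contributions paid to international organisations 125.09; capital account: acquisition of foreign patents and trademarks (non-produced assets) 84.19, capital transfers received from emigrants 66.67.)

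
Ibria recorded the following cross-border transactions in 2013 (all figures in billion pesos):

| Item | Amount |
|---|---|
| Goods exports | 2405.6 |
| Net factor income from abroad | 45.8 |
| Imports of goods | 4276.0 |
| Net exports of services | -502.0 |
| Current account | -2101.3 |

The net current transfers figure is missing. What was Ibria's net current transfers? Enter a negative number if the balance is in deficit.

Current account = goods balance + services balance + net primary income + net secondary income
Sum of the known components = -2326.6
Net current transfers = CA - (known components) = -2101.3 - (-2326.6) = 225.3

225.3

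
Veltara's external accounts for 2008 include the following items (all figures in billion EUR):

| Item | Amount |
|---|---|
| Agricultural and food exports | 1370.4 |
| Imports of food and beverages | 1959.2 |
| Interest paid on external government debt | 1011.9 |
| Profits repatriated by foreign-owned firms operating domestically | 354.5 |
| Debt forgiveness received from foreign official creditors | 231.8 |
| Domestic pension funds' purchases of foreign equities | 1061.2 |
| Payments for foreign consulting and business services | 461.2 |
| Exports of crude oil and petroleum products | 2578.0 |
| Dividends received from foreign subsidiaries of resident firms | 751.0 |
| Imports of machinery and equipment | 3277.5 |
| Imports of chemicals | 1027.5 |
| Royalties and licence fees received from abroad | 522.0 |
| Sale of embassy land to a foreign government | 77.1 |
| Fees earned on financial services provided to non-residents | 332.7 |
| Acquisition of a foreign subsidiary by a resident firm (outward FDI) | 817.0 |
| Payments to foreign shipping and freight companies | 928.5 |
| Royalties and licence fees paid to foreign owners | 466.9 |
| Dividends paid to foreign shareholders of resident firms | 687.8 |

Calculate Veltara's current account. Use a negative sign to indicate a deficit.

Goods: 1370.4 + 2578.0 - 3277.5 - 1027.5 - 1959.2 = -2315.8
Services: -461.2 + 522.0 + 332.7 - 928.5 - 466.9 = -1001.9
Primary income: -354.5 + 751.0 - 687.8 - 1011.9 = -1303.2
Current account = (-2315.8) + (-1001.9) + (-1303.2) = -4620.9
(Excluded from the current account — capital account: debt forgiveness received from foreign official creditors 231.8, sale of embassy land to a foreign government 77.1; financial account: domestic pension funds' purchases of foreign equities 1061.2, acquisition of a foreign subsidiary by a resident firm (outward FDI) 817.0.)

-4620.9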